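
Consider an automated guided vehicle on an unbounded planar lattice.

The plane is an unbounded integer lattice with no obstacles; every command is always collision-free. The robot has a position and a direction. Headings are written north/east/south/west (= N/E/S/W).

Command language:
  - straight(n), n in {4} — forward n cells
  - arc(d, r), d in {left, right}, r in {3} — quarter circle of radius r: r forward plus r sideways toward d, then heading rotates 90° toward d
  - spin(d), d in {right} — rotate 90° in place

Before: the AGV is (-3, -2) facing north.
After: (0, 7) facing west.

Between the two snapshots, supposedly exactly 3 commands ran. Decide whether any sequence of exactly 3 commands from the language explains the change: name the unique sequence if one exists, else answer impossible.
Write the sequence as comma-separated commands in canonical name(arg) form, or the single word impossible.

key: order matters: swapping arc(right, 3) and arc(left, 3) lands elsewhere
begin: (-3, -2) facing north
1. arc(right, 3) → (0, 1) facing east
2. arc(left, 3) → (3, 4) facing north
3. arc(left, 3) → (0, 7) facing west
no rival 3-sequence matches.

arc(right, 3), arc(left, 3), arc(left, 3)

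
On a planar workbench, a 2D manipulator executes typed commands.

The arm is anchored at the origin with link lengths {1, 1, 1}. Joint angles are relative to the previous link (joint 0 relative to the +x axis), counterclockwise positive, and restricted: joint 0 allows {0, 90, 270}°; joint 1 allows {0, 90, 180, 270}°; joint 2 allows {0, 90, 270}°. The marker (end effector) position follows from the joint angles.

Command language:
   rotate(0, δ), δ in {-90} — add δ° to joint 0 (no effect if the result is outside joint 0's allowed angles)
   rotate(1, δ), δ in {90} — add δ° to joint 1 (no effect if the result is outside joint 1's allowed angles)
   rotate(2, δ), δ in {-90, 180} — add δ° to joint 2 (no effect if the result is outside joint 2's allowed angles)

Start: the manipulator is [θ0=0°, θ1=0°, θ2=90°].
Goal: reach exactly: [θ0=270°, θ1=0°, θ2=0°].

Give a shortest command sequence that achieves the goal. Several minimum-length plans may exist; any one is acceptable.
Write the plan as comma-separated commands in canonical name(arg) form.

t0: [θ0=0°, θ1=0°, θ2=90°]
step 1 (rotate(0, -90)): [θ0=270°, θ1=0°, θ2=90°]
step 2 (rotate(2, -90)): [θ0=270°, θ1=0°, θ2=0°]
no 1-step plan works, so 2 is optimal.

rotate(0, -90), rotate(2, -90)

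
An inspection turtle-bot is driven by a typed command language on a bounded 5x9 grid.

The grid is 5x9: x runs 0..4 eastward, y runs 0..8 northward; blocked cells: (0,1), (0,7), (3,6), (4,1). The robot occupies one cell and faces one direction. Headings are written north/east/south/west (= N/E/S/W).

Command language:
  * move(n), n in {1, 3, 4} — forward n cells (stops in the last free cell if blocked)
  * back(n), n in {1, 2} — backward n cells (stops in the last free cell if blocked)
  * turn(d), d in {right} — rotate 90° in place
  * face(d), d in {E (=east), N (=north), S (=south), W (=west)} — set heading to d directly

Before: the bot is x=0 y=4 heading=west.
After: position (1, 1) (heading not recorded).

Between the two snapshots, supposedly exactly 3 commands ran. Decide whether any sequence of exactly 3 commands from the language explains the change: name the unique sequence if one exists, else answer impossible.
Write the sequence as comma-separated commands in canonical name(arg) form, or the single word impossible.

key: order matters: swapping back(1) and move(3) lands elsewhere
t0: x=0 y=4 heading=west
1. back(1) → x=1 y=4 heading=west
2. face(S) → x=1 y=4 heading=south
3. move(3) → x=1 y=1 heading=south
no rival 3-sequence matches.

back(1), face(S), move(3)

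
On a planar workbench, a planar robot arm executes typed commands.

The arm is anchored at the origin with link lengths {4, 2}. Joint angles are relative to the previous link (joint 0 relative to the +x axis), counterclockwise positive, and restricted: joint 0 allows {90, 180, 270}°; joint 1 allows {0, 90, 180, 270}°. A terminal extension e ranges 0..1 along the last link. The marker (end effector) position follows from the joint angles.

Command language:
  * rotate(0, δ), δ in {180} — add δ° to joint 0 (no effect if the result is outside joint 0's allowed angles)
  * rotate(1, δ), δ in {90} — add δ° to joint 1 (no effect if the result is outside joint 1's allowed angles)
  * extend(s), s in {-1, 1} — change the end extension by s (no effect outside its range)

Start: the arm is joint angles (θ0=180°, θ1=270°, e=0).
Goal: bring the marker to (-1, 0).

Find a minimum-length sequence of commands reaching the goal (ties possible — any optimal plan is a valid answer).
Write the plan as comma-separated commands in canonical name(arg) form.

from: joint angles (θ0=180°, θ1=270°, e=0)
1. rotate(1, 90) → joint angles (θ0=180°, θ1=0°, e=0)
2. rotate(1, 90) → joint angles (θ0=180°, θ1=90°, e=0)
3. rotate(1, 90) → joint angles (θ0=180°, θ1=180°, e=0)
4. extend(1) → joint angles (θ0=180°, θ1=180°, e=1)
nothing shorter than 4 reaches the goal.

rotate(1, 90), rotate(1, 90), rotate(1, 90), extend(1)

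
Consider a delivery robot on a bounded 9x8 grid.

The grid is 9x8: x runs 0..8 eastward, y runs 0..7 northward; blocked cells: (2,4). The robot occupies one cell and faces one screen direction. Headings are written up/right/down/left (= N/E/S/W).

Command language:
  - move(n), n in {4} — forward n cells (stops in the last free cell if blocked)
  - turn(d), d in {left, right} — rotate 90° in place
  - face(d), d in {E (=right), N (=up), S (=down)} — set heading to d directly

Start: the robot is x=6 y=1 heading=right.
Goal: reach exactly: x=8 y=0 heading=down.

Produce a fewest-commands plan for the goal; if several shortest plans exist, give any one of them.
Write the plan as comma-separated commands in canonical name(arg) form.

start: x=6 y=1 heading=right
step 1 (move(4)): x=8 y=1 heading=right
step 2 (face(S)): x=8 y=1 heading=down
step 3 (move(4)): x=8 y=0 heading=down
no 2-step plan works, so 3 is optimal.

move(4), face(S), move(4)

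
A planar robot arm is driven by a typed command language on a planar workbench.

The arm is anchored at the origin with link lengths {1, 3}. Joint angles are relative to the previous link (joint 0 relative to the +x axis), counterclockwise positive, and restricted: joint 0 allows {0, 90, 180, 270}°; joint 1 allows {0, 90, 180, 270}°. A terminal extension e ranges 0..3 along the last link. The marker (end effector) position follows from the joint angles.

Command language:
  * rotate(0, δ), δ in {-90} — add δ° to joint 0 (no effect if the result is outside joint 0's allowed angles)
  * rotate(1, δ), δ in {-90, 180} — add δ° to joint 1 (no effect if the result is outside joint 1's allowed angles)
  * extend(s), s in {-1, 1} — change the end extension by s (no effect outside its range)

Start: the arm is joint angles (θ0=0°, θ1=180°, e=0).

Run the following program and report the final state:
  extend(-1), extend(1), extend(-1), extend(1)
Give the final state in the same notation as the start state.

from: joint angles (θ0=0°, θ1=180°, e=0)
step 1 (extend(-1)): joint angles (θ0=0°, θ1=180°, e=0)
step 2 (extend(1)): joint angles (θ0=0°, θ1=180°, e=1)
step 3 (extend(-1)): joint angles (θ0=0°, θ1=180°, e=0)
step 4 (extend(1)): joint angles (θ0=0°, θ1=180°, e=1)

joint angles (θ0=0°, θ1=180°, e=1)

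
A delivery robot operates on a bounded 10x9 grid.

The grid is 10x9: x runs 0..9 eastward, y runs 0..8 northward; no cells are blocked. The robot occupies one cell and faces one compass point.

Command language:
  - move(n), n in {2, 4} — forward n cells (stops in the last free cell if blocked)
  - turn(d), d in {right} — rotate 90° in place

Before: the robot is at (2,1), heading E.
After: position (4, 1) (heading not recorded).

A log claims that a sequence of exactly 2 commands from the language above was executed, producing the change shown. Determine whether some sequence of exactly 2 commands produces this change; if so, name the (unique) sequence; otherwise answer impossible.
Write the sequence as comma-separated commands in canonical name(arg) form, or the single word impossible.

move(2), turn(right)

key: order matters: swapping move(2) and turn(right) lands elsewhere
initial: at (2,1), heading E
t=1 move(2) ⇒ at (4,1), heading E
t=2 turn(right) ⇒ at (4,1), heading S
all 9 alternatives checked — unique.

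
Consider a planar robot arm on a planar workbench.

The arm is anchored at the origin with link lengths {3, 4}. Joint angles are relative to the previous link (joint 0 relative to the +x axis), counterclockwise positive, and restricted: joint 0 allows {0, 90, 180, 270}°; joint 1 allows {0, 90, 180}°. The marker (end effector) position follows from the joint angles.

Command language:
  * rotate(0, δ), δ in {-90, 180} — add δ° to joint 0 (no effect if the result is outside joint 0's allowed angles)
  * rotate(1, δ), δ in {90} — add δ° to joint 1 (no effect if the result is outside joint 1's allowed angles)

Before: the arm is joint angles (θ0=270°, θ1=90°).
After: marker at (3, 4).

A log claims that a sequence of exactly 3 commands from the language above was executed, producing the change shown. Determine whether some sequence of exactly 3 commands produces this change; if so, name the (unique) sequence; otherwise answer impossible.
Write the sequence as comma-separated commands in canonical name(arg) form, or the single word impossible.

start: joint angles (θ0=270°, θ1=90°)
1. rotate(0, -90) → joint angles (θ0=180°, θ1=90°)
2. rotate(0, -90) → joint angles (θ0=90°, θ1=90°)
3. rotate(0, -90) → joint angles (θ0=0°, θ1=90°)
no other 3-command option fits: unique.

rotate(0, -90), rotate(0, -90), rotate(0, -90)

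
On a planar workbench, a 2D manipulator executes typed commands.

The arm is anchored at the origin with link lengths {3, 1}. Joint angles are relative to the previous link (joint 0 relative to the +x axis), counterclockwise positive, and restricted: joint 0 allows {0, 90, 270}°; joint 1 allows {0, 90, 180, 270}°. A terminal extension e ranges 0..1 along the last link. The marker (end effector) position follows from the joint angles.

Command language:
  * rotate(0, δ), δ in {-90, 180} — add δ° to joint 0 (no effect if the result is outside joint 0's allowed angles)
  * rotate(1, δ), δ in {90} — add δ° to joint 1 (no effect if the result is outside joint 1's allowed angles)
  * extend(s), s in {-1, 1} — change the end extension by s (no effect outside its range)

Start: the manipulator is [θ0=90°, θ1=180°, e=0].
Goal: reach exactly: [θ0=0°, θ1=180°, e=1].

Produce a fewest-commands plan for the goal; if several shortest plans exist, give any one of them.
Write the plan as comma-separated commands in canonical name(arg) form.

t0: [θ0=90°, θ1=180°, e=0]
[1] after rotate(0, -90): [θ0=0°, θ1=180°, e=0]
[2] after extend(1): [θ0=0°, θ1=180°, e=1]
shorter routes all fall short; 2 is best.

rotate(0, -90), extend(1)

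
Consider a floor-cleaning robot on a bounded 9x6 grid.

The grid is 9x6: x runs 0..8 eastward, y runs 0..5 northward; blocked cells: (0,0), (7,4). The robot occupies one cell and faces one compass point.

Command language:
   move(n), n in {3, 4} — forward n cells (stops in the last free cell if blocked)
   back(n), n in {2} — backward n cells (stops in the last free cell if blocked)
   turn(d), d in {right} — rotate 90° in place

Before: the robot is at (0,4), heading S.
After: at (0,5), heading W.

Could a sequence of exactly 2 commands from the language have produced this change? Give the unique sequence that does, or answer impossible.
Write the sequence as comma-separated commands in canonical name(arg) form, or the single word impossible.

key: order matters: swapping back(2) and turn(right) lands elsewhere
initial: at (0,4), heading S
[1] after back(2): at (0,5), heading S
[2] after turn(right): at (0,5), heading W
no other 2-command option fits: unique.

back(2), turn(right)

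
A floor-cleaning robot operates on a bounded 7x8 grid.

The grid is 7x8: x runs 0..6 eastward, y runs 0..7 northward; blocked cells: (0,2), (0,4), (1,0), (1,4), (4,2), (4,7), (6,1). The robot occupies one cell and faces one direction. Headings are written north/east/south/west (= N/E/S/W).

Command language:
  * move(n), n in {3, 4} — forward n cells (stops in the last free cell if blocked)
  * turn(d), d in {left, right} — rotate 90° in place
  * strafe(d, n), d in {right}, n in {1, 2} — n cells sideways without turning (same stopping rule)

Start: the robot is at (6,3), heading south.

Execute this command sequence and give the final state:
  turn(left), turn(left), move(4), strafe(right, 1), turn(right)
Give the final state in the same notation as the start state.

t0: at (6,3), heading south
step 1 (turn(left)): at (6,3), heading east
step 2 (turn(left)): at (6,3), heading north
step 3 (move(4)): at (6,7), heading north
step 4 (strafe(right, 1)): at (6,7), heading north
step 5 (turn(right)): at (6,7), heading east

at (6,7), heading east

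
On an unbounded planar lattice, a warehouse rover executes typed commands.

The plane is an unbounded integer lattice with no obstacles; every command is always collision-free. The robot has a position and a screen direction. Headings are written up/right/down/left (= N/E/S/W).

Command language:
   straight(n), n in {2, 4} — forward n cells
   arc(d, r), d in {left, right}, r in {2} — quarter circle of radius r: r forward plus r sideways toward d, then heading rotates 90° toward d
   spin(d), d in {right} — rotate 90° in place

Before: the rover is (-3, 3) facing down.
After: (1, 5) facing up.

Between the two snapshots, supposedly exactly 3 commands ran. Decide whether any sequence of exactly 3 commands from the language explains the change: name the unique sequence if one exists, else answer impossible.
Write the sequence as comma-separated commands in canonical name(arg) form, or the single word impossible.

arc(left, 2), arc(left, 2), straight(2)

key: running straight(2) before arc(left, 2) would end elsewhere — order is forced
start: (-3, 3) facing down
[1] after arc(left, 2): (-1, 1) facing right
[2] after arc(left, 2): (1, 3) facing up
[3] after straight(2): (1, 5) facing up
uniquely the one of 125 3-step routes that fits.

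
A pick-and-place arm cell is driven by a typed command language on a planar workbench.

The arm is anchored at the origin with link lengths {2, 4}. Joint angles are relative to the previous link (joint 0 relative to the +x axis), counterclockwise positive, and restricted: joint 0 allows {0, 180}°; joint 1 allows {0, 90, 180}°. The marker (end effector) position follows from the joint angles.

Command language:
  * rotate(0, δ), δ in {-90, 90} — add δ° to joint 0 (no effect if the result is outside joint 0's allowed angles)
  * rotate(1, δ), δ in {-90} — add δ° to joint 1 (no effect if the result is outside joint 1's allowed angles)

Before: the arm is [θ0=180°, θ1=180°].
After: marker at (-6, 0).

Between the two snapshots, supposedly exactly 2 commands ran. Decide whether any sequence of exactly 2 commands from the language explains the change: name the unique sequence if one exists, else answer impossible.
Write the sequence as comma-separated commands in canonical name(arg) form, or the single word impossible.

rotate(1, -90), rotate(1, -90)

from: [θ0=180°, θ1=180°]
t=1 rotate(1, -90) ⇒ [θ0=180°, θ1=90°]
t=2 rotate(1, -90) ⇒ [θ0=180°, θ1=0°]
uniquely the one of 9 2-step routes that fits.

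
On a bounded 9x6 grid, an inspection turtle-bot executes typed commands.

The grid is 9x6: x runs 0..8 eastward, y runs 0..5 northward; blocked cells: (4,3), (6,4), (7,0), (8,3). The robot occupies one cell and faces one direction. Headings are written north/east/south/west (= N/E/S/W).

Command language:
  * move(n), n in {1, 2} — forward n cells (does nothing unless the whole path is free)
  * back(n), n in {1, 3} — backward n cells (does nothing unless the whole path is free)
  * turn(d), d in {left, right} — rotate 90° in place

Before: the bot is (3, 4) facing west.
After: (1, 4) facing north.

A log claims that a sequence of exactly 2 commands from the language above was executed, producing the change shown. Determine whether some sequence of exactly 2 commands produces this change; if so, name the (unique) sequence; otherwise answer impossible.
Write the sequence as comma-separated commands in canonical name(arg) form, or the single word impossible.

key: order matters: swapping move(2) and turn(right) lands elsewhere
initial: (3, 4) facing west
[1] after move(2): (1, 4) facing west
[2] after turn(right): (1, 4) facing north
no rival 2-sequence matches.

move(2), turn(right)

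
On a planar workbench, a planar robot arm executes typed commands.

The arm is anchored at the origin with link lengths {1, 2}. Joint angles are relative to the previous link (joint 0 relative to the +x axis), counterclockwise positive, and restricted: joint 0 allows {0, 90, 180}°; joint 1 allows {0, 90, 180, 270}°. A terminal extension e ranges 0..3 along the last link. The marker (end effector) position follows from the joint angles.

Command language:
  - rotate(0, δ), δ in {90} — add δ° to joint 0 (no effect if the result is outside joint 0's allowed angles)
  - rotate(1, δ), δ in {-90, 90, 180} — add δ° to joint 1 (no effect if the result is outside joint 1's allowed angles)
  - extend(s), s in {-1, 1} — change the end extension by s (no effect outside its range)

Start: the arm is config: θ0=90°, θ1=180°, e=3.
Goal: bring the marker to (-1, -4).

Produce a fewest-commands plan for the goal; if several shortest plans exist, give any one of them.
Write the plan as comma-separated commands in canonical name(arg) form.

from: config: θ0=90°, θ1=180°, e=3
t=1 rotate(0, 90) ⇒ config: θ0=180°, θ1=180°, e=3
t=2 extend(-1) ⇒ config: θ0=180°, θ1=180°, e=2
t=3 rotate(1, -90) ⇒ config: θ0=180°, θ1=90°, e=2
no 2-step plan works, so 3 is optimal.

rotate(0, 90), extend(-1), rotate(1, -90)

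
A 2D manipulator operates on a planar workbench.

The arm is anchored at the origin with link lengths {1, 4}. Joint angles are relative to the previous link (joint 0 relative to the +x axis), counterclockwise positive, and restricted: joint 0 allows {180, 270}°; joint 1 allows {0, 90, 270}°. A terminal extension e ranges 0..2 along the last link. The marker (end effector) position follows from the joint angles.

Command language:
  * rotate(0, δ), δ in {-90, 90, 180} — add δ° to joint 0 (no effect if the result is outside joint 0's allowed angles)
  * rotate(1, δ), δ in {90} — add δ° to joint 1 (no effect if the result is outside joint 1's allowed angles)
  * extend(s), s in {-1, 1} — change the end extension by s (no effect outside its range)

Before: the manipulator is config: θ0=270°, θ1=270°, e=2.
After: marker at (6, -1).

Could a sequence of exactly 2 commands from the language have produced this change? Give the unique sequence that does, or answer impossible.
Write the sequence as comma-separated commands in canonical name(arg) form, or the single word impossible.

initial: config: θ0=270°, θ1=270°, e=2
1. rotate(1, 90) → config: θ0=270°, θ1=0°, e=2
2. rotate(1, 90) → config: θ0=270°, θ1=90°, e=2
all 36 alternatives checked — unique.

rotate(1, 90), rotate(1, 90)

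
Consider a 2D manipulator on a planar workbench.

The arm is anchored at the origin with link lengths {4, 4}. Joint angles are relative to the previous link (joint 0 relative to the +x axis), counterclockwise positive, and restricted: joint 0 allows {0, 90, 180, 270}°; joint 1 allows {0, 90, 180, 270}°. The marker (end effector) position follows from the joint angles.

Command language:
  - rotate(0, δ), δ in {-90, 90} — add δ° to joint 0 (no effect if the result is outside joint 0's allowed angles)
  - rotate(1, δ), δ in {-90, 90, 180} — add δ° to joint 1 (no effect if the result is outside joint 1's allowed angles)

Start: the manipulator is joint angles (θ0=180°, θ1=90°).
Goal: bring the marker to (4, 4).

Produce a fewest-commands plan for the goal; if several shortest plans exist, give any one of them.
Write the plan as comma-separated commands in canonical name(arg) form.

t0: joint angles (θ0=180°, θ1=90°)
step 1 (rotate(0, 90)): joint angles (θ0=270°, θ1=90°)
step 2 (rotate(0, 90)): joint angles (θ0=0°, θ1=90°)
no 1-step plan works, so 2 is optimal.

rotate(0, 90), rotate(0, 90)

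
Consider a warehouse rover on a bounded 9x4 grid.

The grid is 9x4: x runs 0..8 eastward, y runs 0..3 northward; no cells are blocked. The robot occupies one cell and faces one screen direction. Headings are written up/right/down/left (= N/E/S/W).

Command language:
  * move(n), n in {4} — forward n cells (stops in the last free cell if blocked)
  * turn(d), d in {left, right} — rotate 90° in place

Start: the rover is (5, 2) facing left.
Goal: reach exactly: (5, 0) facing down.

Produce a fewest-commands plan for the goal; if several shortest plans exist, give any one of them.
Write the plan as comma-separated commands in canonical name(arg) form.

turn(left), move(4)

start: (5, 2) facing left
step 1 (turn(left)): (5, 2) facing down
step 2 (move(4)): (5, 0) facing down
shorter routes all fall short; 2 is best.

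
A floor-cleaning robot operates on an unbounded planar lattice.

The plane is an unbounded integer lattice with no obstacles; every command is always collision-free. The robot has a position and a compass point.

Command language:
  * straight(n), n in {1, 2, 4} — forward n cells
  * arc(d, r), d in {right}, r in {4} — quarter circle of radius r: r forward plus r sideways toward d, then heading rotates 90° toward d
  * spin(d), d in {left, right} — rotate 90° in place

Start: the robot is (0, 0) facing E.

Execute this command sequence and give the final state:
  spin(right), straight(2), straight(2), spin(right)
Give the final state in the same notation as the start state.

(0, -4) facing W

t0: (0, 0) facing E
step 1 (spin(right)): (0, 0) facing S
step 2 (straight(2)): (0, -2) facing S
step 3 (straight(2)): (0, -4) facing S
step 4 (spin(right)): (0, -4) facing W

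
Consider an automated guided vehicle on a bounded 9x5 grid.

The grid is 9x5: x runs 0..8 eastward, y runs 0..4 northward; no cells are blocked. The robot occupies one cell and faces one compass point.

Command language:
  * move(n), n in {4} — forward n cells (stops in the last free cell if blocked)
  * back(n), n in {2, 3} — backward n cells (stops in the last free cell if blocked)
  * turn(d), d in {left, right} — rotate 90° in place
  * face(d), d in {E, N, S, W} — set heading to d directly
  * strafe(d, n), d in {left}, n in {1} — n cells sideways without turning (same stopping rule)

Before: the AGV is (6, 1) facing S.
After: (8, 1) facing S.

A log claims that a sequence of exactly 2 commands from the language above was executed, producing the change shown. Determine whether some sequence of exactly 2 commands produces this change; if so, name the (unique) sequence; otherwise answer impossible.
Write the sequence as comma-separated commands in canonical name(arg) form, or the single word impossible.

key: heading stays S — no command in the sequence turns
begin: (6, 1) facing S
[1] after strafe(left, 1): (7, 1) facing S
[2] after strafe(left, 1): (8, 1) facing S
no rival 2-sequence matches.

strafe(left, 1), strafe(left, 1)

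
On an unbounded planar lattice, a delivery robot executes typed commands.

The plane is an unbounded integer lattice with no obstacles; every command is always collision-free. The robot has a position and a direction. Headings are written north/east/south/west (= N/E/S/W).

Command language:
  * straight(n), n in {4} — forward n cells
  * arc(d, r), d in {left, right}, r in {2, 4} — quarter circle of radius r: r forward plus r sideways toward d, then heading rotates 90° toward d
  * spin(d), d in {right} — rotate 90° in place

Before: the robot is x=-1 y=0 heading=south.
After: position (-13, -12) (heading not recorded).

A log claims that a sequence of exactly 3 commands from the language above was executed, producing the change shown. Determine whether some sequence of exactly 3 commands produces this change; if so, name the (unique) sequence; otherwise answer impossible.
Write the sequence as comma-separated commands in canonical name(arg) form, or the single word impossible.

t0: x=-1 y=0 heading=south
[1] after arc(right, 4): x=-5 y=-4 heading=west
[2] after arc(left, 4): x=-9 y=-8 heading=south
[3] after arc(right, 4): x=-13 y=-12 heading=west
uniquely the one of 216 3-step routes that fits.

arc(right, 4), arc(left, 4), arc(right, 4)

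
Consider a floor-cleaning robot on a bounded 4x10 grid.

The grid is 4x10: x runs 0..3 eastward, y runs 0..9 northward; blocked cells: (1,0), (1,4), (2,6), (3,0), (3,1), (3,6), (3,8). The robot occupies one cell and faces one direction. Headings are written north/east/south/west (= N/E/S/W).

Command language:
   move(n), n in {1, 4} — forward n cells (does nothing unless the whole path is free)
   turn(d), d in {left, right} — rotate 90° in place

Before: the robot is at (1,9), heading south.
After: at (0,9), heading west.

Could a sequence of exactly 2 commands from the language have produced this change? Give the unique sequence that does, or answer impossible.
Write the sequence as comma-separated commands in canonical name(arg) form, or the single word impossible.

key: position moved to (0,9) AND the heading swung to W — translation plus rotation needed
start: at (1,9), heading south
[1] after turn(right): at (1,9), heading west
[2] after move(1): at (0,9), heading west
no rival 2-sequence matches.

turn(right), move(1)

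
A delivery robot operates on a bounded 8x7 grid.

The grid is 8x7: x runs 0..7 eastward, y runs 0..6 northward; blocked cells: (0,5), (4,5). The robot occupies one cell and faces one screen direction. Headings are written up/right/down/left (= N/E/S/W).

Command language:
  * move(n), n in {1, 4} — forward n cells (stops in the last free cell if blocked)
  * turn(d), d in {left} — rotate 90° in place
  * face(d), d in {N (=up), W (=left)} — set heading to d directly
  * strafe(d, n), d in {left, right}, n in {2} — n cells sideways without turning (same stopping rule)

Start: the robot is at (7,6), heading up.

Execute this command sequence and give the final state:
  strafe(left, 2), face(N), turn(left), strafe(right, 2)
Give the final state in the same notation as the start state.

initial: at (7,6), heading up
1. strafe(left, 2) → at (5,6), heading up
2. face(N) → at (5,6), heading up
3. turn(left) → at (5,6), heading left
4. strafe(right, 2) → at (5,6), heading left

at (5,6), heading left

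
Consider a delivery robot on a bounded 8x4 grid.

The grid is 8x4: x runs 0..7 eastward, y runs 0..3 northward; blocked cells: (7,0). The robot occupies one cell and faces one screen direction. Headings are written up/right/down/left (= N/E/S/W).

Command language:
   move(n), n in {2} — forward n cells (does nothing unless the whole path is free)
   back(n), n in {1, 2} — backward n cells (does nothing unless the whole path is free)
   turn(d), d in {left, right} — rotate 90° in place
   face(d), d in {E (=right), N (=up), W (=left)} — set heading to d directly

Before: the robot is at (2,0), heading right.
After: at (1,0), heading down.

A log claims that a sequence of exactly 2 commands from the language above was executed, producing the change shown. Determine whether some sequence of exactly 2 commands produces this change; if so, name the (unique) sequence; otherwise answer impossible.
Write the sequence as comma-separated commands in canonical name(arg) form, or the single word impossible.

key: running turn(right) before back(1) would end elsewhere — order is forced
initial: at (2,0), heading right
1. back(1) → at (1,0), heading right
2. turn(right) → at (1,0), heading down
no other 2-command option fits: unique.

back(1), turn(right)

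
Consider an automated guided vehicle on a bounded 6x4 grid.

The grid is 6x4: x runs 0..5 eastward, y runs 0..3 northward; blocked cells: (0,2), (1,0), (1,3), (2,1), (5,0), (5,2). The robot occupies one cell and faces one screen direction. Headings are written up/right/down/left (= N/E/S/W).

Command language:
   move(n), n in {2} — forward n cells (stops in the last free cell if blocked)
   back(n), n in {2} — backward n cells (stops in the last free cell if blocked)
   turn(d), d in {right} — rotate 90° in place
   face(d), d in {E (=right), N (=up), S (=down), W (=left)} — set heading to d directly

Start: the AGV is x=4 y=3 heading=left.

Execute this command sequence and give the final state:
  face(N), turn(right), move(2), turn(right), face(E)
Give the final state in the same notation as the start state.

start: x=4 y=3 heading=left
[1] after face(N): x=4 y=3 heading=up
[2] after turn(right): x=4 y=3 heading=right
[3] after move(2): x=5 y=3 heading=right
[4] after turn(right): x=5 y=3 heading=down
[5] after face(E): x=5 y=3 heading=right

x=5 y=3 heading=right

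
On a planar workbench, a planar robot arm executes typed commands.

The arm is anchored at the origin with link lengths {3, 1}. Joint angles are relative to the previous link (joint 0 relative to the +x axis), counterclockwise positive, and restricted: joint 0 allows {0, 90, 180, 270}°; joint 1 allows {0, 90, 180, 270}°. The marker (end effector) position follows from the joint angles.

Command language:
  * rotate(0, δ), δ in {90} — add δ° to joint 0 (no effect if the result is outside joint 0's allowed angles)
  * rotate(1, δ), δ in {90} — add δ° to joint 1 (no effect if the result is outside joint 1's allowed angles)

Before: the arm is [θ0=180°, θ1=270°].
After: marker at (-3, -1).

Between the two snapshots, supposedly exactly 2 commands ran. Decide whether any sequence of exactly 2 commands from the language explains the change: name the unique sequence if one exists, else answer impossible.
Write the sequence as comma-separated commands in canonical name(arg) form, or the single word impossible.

t0: [θ0=180°, θ1=270°]
1. rotate(1, 90) → [θ0=180°, θ1=0°]
2. rotate(1, 90) → [θ0=180°, θ1=90°]
no rival 2-sequence matches.

rotate(1, 90), rotate(1, 90)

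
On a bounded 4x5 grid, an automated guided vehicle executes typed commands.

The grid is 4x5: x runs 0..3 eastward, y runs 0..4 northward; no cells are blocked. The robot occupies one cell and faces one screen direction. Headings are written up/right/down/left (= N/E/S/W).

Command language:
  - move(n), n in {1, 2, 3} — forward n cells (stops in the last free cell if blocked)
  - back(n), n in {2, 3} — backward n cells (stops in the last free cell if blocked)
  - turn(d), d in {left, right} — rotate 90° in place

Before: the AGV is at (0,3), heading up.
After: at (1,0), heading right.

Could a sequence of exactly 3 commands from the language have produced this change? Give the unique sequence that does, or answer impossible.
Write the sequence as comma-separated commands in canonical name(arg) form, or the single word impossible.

key: position moved to (1,0) AND the heading swung to E — translation plus rotation needed
t0: at (0,3), heading up
step 1 (back(3)): at (0,0), heading up
step 2 (turn(right)): at (0,0), heading right
step 3 (move(1)): at (1,0), heading right
uniquely the one of 343 3-step routes that fits.

back(3), turn(right), move(1)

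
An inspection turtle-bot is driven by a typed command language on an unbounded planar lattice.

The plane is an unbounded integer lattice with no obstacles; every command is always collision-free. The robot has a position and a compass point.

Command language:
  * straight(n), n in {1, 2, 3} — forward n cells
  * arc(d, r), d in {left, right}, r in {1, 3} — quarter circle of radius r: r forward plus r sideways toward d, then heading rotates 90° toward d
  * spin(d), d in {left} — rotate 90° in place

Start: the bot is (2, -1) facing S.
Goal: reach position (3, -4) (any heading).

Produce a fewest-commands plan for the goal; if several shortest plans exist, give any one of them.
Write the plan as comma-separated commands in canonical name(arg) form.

initial: (2, -1) facing S
1. straight(2) → (2, -3) facing S
2. arc(left, 1) → (3, -4) facing E
minimal: 2 command(s), checked below 2.

straight(2), arc(left, 1)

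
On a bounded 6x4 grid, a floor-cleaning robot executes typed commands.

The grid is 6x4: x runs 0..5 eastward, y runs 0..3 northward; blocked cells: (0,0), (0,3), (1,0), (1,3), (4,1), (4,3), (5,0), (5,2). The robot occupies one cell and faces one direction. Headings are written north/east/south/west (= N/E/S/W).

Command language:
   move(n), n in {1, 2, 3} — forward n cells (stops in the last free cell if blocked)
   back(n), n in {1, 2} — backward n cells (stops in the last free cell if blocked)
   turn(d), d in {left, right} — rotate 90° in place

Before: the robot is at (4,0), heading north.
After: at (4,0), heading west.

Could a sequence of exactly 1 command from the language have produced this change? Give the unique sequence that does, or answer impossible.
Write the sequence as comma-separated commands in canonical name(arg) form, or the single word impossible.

key: (4,0) unchanged — the single command moves nothing
begin: at (4,0), heading north
step 1 (turn(left)): at (4,0), heading west
uniquely the one of 7 1-step routes that fits.

turn(left)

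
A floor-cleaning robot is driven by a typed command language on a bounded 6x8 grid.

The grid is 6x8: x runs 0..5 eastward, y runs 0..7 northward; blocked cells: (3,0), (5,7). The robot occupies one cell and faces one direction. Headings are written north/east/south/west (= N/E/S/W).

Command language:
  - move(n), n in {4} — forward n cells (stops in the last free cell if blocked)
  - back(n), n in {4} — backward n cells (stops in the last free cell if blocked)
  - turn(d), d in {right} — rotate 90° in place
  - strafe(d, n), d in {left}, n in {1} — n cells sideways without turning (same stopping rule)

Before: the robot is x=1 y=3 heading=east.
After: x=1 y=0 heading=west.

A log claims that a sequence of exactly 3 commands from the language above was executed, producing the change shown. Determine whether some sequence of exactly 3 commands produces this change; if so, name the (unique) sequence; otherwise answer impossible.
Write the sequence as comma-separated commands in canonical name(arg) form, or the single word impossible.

key: cell and facing (now W) both changed — the 3 commands mix motion and turning
t0: x=1 y=3 heading=east
1. turn(right) → x=1 y=3 heading=south
2. move(4) → x=1 y=0 heading=south
3. turn(right) → x=1 y=0 heading=west
all 64 alternatives checked — unique.

turn(right), move(4), turn(right)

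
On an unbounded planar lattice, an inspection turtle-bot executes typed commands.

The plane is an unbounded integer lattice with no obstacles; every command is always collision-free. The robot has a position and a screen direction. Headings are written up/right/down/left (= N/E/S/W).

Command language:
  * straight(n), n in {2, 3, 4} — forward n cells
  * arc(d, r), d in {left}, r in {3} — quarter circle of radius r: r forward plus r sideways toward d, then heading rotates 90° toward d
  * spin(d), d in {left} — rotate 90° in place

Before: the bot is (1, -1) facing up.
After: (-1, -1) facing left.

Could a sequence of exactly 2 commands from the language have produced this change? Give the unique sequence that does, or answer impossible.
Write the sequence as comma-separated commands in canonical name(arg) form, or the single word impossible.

spin(left), straight(2)

key: running straight(2) before spin(left) would end elsewhere — order is forced
t0: (1, -1) facing up
1. spin(left) → (1, -1) facing left
2. straight(2) → (-1, -1) facing left
no other 2-command option fits: unique.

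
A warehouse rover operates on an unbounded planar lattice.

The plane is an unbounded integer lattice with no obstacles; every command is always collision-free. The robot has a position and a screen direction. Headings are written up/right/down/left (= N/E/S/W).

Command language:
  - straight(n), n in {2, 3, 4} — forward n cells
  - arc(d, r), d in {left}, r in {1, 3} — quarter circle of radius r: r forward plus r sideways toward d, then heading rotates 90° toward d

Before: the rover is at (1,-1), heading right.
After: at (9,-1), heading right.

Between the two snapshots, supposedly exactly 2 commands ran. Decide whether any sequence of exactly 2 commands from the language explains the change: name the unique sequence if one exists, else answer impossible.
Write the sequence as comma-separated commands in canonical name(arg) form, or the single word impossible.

key: still facing E at the end — nothing in the sequence rotates
initial: at (1,-1), heading right
t=1 straight(4) ⇒ at (5,-1), heading right
t=2 straight(4) ⇒ at (9,-1), heading right
no other 2-command option fits: unique.

straight(4), straight(4)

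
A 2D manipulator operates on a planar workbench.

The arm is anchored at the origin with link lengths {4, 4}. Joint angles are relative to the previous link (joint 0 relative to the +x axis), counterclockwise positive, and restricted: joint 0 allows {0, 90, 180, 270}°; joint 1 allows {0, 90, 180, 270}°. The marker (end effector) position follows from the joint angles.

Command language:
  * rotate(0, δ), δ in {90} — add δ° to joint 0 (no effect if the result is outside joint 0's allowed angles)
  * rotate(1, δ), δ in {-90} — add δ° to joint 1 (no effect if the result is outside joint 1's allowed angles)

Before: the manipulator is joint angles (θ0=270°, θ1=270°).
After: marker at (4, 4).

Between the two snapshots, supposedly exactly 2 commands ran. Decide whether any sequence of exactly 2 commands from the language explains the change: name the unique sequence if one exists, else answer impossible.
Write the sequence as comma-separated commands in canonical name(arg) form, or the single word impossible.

rotate(0, 90), rotate(0, 90)

initial: joint angles (θ0=270°, θ1=270°)
step 1 (rotate(0, 90)): joint angles (θ0=0°, θ1=270°)
step 2 (rotate(0, 90)): joint angles (θ0=90°, θ1=270°)
uniquely the one of 4 2-step routes that fits.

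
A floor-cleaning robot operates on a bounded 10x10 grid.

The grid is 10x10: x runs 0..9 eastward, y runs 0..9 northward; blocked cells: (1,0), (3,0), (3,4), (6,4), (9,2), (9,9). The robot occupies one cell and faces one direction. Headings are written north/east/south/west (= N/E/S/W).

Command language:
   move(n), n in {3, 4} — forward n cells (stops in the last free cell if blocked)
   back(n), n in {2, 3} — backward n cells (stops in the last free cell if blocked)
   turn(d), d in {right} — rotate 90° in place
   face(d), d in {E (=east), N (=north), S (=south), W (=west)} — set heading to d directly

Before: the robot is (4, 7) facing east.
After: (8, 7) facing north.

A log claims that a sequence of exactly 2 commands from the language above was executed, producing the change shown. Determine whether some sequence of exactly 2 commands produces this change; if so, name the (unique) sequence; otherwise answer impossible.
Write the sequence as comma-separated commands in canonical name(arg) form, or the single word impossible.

move(4), face(N)

key: order matters: swapping move(4) and face(N) lands elsewhere
start: (4, 7) facing east
step 1 (move(4)): (8, 7) facing east
step 2 (face(N)): (8, 7) facing north
no other 2-command option fits: unique.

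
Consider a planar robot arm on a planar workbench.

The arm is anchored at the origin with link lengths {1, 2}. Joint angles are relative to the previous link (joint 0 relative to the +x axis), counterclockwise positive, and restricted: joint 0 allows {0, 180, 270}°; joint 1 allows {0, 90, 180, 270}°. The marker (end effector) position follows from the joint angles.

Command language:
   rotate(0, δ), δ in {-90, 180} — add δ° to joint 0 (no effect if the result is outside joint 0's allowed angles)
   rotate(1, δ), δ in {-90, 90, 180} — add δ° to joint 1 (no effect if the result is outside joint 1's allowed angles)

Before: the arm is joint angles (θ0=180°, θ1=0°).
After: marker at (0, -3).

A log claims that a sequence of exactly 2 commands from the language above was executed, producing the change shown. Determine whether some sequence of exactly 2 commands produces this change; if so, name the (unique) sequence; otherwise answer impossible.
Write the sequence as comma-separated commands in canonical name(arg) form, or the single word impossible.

key: running rotate(0, -90) before rotate(0, 180) would end elsewhere — order is forced
from: joint angles (θ0=180°, θ1=0°)
[1] after rotate(0, 180): joint angles (θ0=0°, θ1=0°)
[2] after rotate(0, -90): joint angles (θ0=270°, θ1=0°)
no rival 2-sequence matches.

rotate(0, 180), rotate(0, -90)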